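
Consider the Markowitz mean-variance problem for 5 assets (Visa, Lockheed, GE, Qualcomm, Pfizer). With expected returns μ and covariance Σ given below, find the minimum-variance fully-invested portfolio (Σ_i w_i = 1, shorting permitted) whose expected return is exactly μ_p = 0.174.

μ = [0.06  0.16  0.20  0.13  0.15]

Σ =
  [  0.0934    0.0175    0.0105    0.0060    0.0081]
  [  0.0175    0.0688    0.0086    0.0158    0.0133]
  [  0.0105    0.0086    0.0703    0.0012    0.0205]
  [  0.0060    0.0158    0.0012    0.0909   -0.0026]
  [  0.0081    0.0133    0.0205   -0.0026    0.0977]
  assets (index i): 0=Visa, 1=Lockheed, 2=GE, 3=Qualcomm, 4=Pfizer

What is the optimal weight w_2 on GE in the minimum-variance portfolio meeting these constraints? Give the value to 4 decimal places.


u=Σ⁻¹μ = [-0.0771  1.6186  2.3910  1.1466  0.8502]
v=Σ⁻¹𝟙 = [6.8799  8.1190  10.0974  9.1937  6.6857]
a=μᵀu=1.009139  b=𝟙ᵀu=5.929350  c=𝟙ᵀv=40.975674  D=ac−b²=6.192971
λ₁=(c·0.174−b)/D = (40.975674·0.174−5.929350)/6.192971 = 0.193835
λ₂=(a−b·0.174)/D = (1.009139−5.929350·0.174)/6.192971 = -0.003644
w* = 0.193835·u + -0.003644·v:
  w_0 = 0.193835·-0.0771 + -0.003644·6.8799 = -0.0400  (Visa)
  w_1 = 0.193835·1.6186 + -0.003644·8.1190 = 0.2842  (Lockheed)
  w_2 = 0.193835·2.3910 + -0.003644·10.0974 = 0.4267  (GE)
  w_3 = 0.193835·1.1466 + -0.003644·9.1937 = 0.1888  (Qualcomm)
  w_4 = 0.193835·0.8502 + -0.003644·6.6857 = 0.1404  (Pfizer)
Σw_i=1.0000  μᵀw=0.1740
σ²=wᵀΣw=λ₁·μ_p+λ₂ = 0.193835·0.174 + -0.003644 = 0.030083 ≈ 0.0301

0.4267


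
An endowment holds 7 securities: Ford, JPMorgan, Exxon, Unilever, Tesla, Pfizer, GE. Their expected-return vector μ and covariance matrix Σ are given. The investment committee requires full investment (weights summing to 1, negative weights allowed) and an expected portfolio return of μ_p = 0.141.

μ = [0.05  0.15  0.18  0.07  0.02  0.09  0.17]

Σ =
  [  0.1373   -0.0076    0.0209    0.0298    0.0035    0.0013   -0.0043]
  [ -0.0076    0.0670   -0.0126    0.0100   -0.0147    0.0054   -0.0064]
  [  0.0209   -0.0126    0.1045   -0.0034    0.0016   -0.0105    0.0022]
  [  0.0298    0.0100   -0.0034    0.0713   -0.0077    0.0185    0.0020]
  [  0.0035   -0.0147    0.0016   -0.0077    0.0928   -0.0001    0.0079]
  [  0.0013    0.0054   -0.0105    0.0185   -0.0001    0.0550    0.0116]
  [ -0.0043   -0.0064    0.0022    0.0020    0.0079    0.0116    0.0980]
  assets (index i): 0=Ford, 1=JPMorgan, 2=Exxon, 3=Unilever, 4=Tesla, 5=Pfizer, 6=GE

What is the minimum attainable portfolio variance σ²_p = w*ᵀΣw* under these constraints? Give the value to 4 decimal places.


0.0160

u=Σ⁻¹μ = [0.1581  2.7751  2.1243  0.2932  0.4958  1.3150  1.6736]
v=Σ⁻¹𝟙 = [4.6507  19.2311  12.2497  7.4764  13.3499  14.2445  8.4742]
a=μᵀu=1.239851  b=𝟙ᵀu=8.835127  c=𝟙ᵀv=79.676560  D=ac−b²=20.727621
λ₁=(c·0.141−b)/D = (79.676560·0.141−8.835127)/20.727621 = 0.115752
λ₂=(a−b·0.141)/D = (1.239851−8.835127·0.141)/20.727621 = -0.000285
w* = 0.115752·u + -0.000285·v:
  w_0 = 0.115752·0.1581 + -0.000285·4.6507 = 0.0170  (Ford)
  w_1 = 0.115752·2.7751 + -0.000285·19.2311 = 0.3158  (JPMorgan)
  w_2 = 0.115752·2.1243 + -0.000285·12.2497 = 0.2424  (Exxon)
  w_3 = 0.115752·0.2932 + -0.000285·7.4764 = 0.0318  (Unilever)
  w_4 = 0.115752·0.4958 + -0.000285·13.3499 = 0.0536  (Tesla)
  w_5 = 0.115752·1.3150 + -0.000285·14.2445 = 0.1482  (Pfizer)
  w_6 = 0.115752·1.6736 + -0.000285·8.4742 = 0.1913  (GE)
Σw_i=1.0000  μᵀw=0.1410
σ²=wᵀΣw=λ₁·μ_p+λ₂ = 0.115752·0.141 + -0.000285 = 0.016036 ≈ 0.0160


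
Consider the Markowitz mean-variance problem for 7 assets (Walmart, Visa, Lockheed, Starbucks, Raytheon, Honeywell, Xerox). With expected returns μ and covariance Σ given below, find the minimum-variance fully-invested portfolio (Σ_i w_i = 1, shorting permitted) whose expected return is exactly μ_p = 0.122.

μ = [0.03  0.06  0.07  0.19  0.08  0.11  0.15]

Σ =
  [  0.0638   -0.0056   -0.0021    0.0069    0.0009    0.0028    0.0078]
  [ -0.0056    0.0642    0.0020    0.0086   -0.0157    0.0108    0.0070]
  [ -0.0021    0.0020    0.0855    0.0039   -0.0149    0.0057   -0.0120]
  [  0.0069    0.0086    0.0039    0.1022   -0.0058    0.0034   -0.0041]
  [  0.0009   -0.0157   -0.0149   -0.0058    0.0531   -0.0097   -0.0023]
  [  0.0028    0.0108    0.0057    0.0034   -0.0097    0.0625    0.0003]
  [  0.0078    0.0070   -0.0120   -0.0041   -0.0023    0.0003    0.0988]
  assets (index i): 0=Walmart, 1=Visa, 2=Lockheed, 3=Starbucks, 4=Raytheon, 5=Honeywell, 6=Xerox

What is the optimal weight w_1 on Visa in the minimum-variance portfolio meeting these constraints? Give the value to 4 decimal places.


g=Σ⁻¹μ = [0.0470  0.8150  1.3153  1.9022  2.7300  1.8089  1.7535]
h=Σ⁻¹𝟙 = [14.6305  19.6681  17.5563  8.3026  33.4459  15.0322  10.7828]
a=μᵀg=1.184219  b=𝟙ᵀg=10.372048  c=𝟙ᵀh=119.418207  D=ac−b²=33.837892
λ₁=(c·0.122−b)/D = (119.418207·0.122−10.372048)/33.837892 = 0.124032
λ₂=(a−b·0.122)/D = (1.184219−10.372048·0.122)/33.837892 = -0.002399
w* = 0.124032·g + -0.002399·h:
  w_0 = 0.124032·0.0470 + -0.002399·14.6305 = -0.0293  (Walmart)
  w_1 = 0.124032·0.8150 + -0.002399·19.6681 = 0.0539  (Visa)
  w_2 = 0.124032·1.3153 + -0.002399·17.5563 = 0.1210  (Lockheed)
  w_3 = 0.124032·1.9022 + -0.002399·8.3026 = 0.2160  (Starbucks)
  w_4 = 0.124032·2.7300 + -0.002399·33.4459 = 0.2584  (Raytheon)
  w_5 = 0.124032·1.8089 + -0.002399·15.0322 = 0.1883  (Honeywell)
  w_6 = 0.124032·1.7535 + -0.002399·10.7828 = 0.1916  (Xerox)
Σw_i=1.0000  μᵀw=0.1220
σ²=wᵀΣw=λ₁·μ_p+λ₂ = 0.124032·0.122 + -0.002399 = 0.012733 ≈ 0.0127

0.0539


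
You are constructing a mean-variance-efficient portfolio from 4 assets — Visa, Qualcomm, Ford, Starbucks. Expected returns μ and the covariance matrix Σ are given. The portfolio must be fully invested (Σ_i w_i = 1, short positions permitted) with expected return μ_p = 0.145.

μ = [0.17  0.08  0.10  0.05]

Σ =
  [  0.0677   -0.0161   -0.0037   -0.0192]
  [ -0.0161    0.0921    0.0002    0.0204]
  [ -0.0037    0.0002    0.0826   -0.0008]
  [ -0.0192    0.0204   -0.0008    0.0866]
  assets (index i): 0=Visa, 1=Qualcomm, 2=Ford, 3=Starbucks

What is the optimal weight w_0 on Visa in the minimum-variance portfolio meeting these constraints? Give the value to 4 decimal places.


g=Σ⁻¹μ = [3.1552  1.1939  1.3589  1.0082]
h=Σ⁻¹𝟙 = [22.1881  11.6408  13.2064  13.8465]
a=μᵀg=0.818195  b=𝟙ᵀg=6.716196  c=𝟙ᵀh=60.881704  D=ac−b²=4.705824
λ₁=(c·0.145−b)/D = (60.881704·0.145−6.716196)/4.705824 = 0.448731
λ₂=(a−b·0.145)/D = (0.818195−6.716196·0.145)/4.705824 = -0.033077
w* = 0.448731·g + -0.033077·h:
  w_0 = 0.448731·3.1552 + -0.033077·22.1881 = 0.6819  (Visa)
  w_1 = 0.448731·1.1939 + -0.033077·11.6408 = 0.1507  (Qualcomm)
  w_2 = 0.448731·1.3589 + -0.033077·13.2064 = 0.1729  (Ford)
  w_3 = 0.448731·1.0082 + -0.033077·13.8465 = -0.0056  (Starbucks)
Σw_i=1.0000  μᵀw=0.1450
σ²=wᵀΣw=λ₁·μ_p+λ₂ = 0.448731·0.145 + -0.033077 = 0.031989 ≈ 0.0320

0.6819


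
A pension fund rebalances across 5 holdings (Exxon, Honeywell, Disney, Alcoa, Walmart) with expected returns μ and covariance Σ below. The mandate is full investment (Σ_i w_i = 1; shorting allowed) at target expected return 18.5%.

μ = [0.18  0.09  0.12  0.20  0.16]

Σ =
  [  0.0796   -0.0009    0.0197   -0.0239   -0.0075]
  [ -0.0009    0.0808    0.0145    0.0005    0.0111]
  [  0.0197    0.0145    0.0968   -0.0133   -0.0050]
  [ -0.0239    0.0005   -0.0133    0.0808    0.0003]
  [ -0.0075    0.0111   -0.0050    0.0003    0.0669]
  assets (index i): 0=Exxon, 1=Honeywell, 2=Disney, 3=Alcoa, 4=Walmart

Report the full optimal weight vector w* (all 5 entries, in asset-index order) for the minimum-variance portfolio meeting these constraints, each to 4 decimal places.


x=Σ⁻¹μ = [3.3402  0.5512  1.1182  3.6337  2.7419]
y=Σ⁻¹𝟙 = [17.6688  8.6560  8.8718  18.9496  16.0704]
a=μᵀx=1.950475  b=𝟙ᵀx=11.385244  c=𝟙ᵀy=70.216712  D=ac−b²=7.332203
λ₁=(c·0.185−b)/D = (70.216712·0.185−11.385244)/7.332203 = 0.218877
λ₂=(a−b·0.185)/D = (1.950475−11.385244·0.185)/7.332203 = -0.021248
w* = 0.218877·x + -0.021248·y:
  w_0 = 0.218877·3.3402 + -0.021248·17.6688 = 0.3557  (Exxon)
  w_1 = 0.218877·0.5512 + -0.021248·8.6560 = -0.0633  (Honeywell)
  w_2 = 0.218877·1.1182 + -0.021248·8.8718 = 0.0562  (Disney)
  w_3 = 0.218877·3.6337 + -0.021248·18.9496 = 0.3927  (Alcoa)
  w_4 = 0.218877·2.7419 + -0.021248·16.0704 = 0.2587  (Walmart)
Σw_i=1.0000  μᵀw=0.1850
σ²=wᵀΣw=λ₁·μ_p+λ₂ = 0.218877·0.185 + -0.021248 = 0.019244 ≈ 0.0192

0.3557  -0.0633  0.0562  0.3927  0.2587


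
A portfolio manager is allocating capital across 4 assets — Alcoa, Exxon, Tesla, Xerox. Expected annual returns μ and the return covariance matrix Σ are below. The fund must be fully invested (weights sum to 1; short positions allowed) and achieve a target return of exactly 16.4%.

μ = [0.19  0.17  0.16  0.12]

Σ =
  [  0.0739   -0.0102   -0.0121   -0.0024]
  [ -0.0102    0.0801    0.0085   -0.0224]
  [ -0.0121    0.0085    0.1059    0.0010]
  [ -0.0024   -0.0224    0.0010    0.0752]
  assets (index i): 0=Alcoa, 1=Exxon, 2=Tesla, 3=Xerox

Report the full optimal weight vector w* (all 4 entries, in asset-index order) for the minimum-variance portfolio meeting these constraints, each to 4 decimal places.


0.3317  0.2924  0.1540  0.2219

g=Σ⁻¹μ = [3.3496  3.1058  1.6197  2.6063]
h=Σ⁻¹𝟙 = [18.4279  19.2382  9.8203  19.4859]
a=μᵀg=1.736310  b=𝟙ᵀg=10.681341  c=𝟙ᵀh=66.972248  D=ac−b²=2.193526
λ₁=(c·0.164−b)/D = (66.972248·0.164−10.681341)/2.193526 = 0.137727
λ₂=(a−b·0.164)/D = (1.736310−10.681341·0.164)/2.193526 = -0.007034
w* = 0.137727·g + -0.007034·h:
  w_0 = 0.137727·3.3496 + -0.007034·18.4279 = 0.3317  (Alcoa)
  w_1 = 0.137727·3.1058 + -0.007034·19.2382 = 0.2924  (Exxon)
  w_2 = 0.137727·1.6197 + -0.007034·9.8203 = 0.1540  (Tesla)
  w_3 = 0.137727·2.6063 + -0.007034·19.4859 = 0.2219  (Xerox)
Σw_i=1.0000  μᵀw=0.1640
σ²=wᵀΣw=λ₁·μ_p+λ₂ = 0.137727·0.164 + -0.007034 = 0.015553 ≈ 0.0156


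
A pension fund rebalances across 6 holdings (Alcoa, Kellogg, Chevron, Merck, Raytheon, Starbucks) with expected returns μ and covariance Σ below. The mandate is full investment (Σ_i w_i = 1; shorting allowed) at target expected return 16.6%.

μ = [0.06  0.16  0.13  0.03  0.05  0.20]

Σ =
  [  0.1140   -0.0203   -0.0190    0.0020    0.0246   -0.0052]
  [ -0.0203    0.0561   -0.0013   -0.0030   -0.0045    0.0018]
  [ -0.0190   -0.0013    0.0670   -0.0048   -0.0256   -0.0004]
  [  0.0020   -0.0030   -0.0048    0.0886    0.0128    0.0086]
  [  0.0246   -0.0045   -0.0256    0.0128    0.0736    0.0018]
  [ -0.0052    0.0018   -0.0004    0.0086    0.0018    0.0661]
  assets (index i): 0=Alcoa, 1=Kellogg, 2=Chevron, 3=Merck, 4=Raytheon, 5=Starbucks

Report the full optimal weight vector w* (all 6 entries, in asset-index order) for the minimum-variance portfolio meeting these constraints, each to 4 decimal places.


0.1033  0.3397  0.2253  -0.0905  0.0371  0.3851

g=Σ⁻¹μ = [1.4869  3.4743  2.9645  0.0975  1.3352  3.0170]
h=Σ⁻¹𝟙 = [14.4005  25.1353  27.0298  9.3509  17.7426  14.0408]
a=μᵀg=1.703564  b=𝟙ᵀg=12.375363  c=𝟙ᵀh=107.699860  D=ac−b²=30.323975
λ₁=(c·0.166−b)/D = (107.699860·0.166−12.375363)/30.323975 = 0.181467
λ₂=(a−b·0.166)/D = (1.703564−12.375363·0.166)/30.323975 = -0.011567
w* = 0.181467·g + -0.011567·h:
  w_0 = 0.181467·1.4869 + -0.011567·14.4005 = 0.1033  (Alcoa)
  w_1 = 0.181467·3.4743 + -0.011567·25.1353 = 0.3397  (Kellogg)
  w_2 = 0.181467·2.9645 + -0.011567·27.0298 = 0.2253  (Chevron)
  w_3 = 0.181467·0.0975 + -0.011567·9.3509 = -0.0905  (Merck)
  w_4 = 0.181467·1.3352 + -0.011567·17.7426 = 0.0371  (Raytheon)
  w_5 = 0.181467·3.0170 + -0.011567·14.0408 = 0.3851  (Starbucks)
Σw_i=1.0000  μᵀw=0.1660
σ²=wᵀΣw=λ₁·μ_p+λ₂ = 0.181467·0.166 + -0.011567 = 0.018557 ≈ 0.0186


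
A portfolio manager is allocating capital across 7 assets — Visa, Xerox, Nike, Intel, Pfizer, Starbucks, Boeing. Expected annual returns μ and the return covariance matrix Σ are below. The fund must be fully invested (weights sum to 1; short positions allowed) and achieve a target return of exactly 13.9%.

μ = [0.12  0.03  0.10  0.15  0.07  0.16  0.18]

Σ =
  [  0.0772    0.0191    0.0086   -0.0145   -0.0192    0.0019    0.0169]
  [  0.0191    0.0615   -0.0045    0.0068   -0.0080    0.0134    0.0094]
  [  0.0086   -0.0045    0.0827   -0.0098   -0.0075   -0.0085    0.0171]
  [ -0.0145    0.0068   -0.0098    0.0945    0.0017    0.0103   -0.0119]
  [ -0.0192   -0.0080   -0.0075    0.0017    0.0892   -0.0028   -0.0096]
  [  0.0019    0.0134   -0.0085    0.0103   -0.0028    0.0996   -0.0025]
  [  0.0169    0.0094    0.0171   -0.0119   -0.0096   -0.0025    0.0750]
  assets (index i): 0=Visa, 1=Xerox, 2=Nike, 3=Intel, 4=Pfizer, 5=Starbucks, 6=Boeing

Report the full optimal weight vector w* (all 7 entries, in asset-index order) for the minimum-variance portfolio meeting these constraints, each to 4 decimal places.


0.1799  -0.0392  0.1149  0.2051  0.1603  0.1553  0.2237

u=Σ⁻¹μ = [1.8244  -0.7788  1.0288  2.1305  1.4670  1.6462  2.4326]
v=Σ⁻¹𝟙 = [13.1598  10.3358  13.1284  13.2851  17.2510  8.8984  10.6920]
a=μᵀu=1.421969  b=𝟙ᵀu=9.750730  c=𝟙ᵀv=86.750516  D=ac−b²=28.279821
λ₁=(c·0.139−b)/D = (86.750516·0.139−9.750730)/28.279821 = 0.081599
λ₂=(a−b·0.139)/D = (1.421969−9.750730·0.139)/28.279821 = 0.002356
w* = 0.081599·u + 0.002356·v:
  w_0 = 0.081599·1.8244 + 0.002356·13.1598 = 0.1799  (Visa)
  w_1 = 0.081599·-0.7788 + 0.002356·10.3358 = -0.0392  (Xerox)
  w_2 = 0.081599·1.0288 + 0.002356·13.1284 = 0.1149  (Nike)
  w_3 = 0.081599·2.1305 + 0.002356·13.2851 = 0.2051  (Intel)
  w_4 = 0.081599·1.4670 + 0.002356·17.2510 = 0.1603  (Pfizer)
  w_5 = 0.081599·1.6462 + 0.002356·8.8984 = 0.1553  (Starbucks)
  w_6 = 0.081599·2.4326 + 0.002356·10.6920 = 0.2237  (Boeing)
Σw_i=1.0000  μᵀw=0.1390
σ²=wᵀΣw=λ₁·μ_p+λ₂ = 0.081599·0.139 + 0.002356 = 0.013698 ≈ 0.0137


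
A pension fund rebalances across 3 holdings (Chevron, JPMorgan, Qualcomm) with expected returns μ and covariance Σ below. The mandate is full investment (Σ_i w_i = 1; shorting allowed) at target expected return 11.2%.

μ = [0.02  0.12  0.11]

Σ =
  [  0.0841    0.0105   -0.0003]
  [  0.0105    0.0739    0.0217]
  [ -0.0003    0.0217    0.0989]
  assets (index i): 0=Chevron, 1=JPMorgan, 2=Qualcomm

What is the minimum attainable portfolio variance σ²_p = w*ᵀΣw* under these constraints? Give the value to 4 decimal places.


g=Σ⁻¹μ = [0.0689  1.3760  0.8105]
h=Σ⁻¹𝟙 = [10.7141  9.6528  8.0258]
a=μᵀg=0.255659  b=𝟙ᵀg=2.255454  c=𝟙ᵀh=28.392650  D=ac−b²=2.171756
λ₁=(c·0.112−b)/D = (28.392650·0.112−2.255454)/2.171756 = 0.425703
λ₂=(a−b·0.112)/D = (0.255659−2.255454·0.112)/2.171756 = 0.001403
w* = 0.425703·g + 0.001403·h:
  w_0 = 0.425703·0.0689 + 0.001403·10.7141 = 0.0444  (Chevron)
  w_1 = 0.425703·1.3760 + 0.001403·9.6528 = 0.5993  (JPMorgan)
  w_2 = 0.425703·0.8105 + 0.001403·8.0258 = 0.3563  (Qualcomm)
Σw_i=1.0000  μᵀw=0.1120
σ²=wᵀΣw=λ₁·μ_p+λ₂ = 0.425703·0.112 + 0.001403 = 0.049082 ≈ 0.0491

0.0491


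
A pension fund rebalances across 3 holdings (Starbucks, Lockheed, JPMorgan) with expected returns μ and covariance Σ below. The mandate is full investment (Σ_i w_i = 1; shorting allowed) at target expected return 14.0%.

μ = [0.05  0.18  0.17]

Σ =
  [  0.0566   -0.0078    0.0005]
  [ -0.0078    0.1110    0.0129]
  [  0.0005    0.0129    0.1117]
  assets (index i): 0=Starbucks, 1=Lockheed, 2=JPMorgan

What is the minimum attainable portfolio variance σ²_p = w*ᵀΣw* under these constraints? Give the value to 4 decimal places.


0.0350

u=Σ⁻¹μ = [1.0841  1.5422  1.3390]
v=Σ⁻¹𝟙 = [18.8991  9.4331  7.7785]
a=μᵀu=0.559425  b=𝟙ᵀu=3.965259  c=𝟙ᵀv=36.110701  D=ac−b²=4.477947
λ₁=(c·0.140−b)/D = (36.110701·0.140−3.965259)/4.477947 = 0.243469
λ₂=(a−b·0.140)/D = (0.559425−3.965259·0.140)/4.477947 = 0.000958
w* = 0.243469·u + 0.000958·v:
  w_0 = 0.243469·1.0841 + 0.000958·18.8991 = 0.2820  (Starbucks)
  w_1 = 0.243469·1.5422 + 0.000958·9.4331 = 0.3845  (Lockheed)
  w_2 = 0.243469·1.3390 + 0.000958·7.7785 = 0.3334  (JPMorgan)
Σw_i=1.0000  μᵀw=0.1400
σ²=wᵀΣw=λ₁·μ_p+λ₂ = 0.243469·0.140 + 0.000958 = 0.035043 ≈ 0.0350


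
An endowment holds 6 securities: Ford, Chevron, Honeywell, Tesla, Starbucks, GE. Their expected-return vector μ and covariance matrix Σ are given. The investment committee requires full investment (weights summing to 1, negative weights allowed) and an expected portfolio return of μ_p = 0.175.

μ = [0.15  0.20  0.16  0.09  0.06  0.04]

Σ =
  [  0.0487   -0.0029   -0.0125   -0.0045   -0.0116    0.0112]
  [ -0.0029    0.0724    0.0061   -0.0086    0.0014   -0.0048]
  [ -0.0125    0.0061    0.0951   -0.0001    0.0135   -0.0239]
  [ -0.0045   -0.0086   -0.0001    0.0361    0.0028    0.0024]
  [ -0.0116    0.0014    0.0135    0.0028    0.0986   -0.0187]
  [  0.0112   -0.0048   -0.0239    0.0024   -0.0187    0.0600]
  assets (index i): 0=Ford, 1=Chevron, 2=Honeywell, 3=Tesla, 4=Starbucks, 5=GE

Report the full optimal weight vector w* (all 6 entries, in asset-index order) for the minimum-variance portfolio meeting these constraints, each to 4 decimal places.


u=Σ⁻¹μ = [4.1104  3.2348  2.1862  3.6387  0.8620  1.1521]
v=Σ⁻¹𝟙 = [27.0864  18.6484  16.6390  32.9482  14.1802  22.8318]
a=μᵀu=2.038613  b=𝟙ᵀu=15.184310  c=𝟙ᵀv=132.334062  D=ac−b²=39.214619
λ₁=(c·0.175−b)/D = (132.334062·0.175−15.184310)/39.214619 = 0.203346
λ₂=(a−b·0.175)/D = (2.038613−15.184310·0.175)/39.214619 = -0.015776
w* = 0.203346·u + -0.015776·v:
  w_0 = 0.203346·4.1104 + -0.015776·27.0864 = 0.4085  (Ford)
  w_1 = 0.203346·3.2348 + -0.015776·18.6484 = 0.3636  (Chevron)
  w_2 = 0.203346·2.1862 + -0.015776·16.6390 = 0.1821  (Honeywell)
  w_3 = 0.203346·3.6387 + -0.015776·32.9482 = 0.2201  (Tesla)
  w_4 = 0.203346·0.8620 + -0.015776·14.1802 = -0.0484  (Starbucks)
  w_5 = 0.203346·1.1521 + -0.015776·22.8318 = -0.1259  (GE)
Σw_i=1.0000  μᵀw=0.1750
σ²=wᵀΣw=λ₁·μ_p+λ₂ = 0.203346·0.175 + -0.015776 = 0.019810 ≈ 0.0198

0.4085  0.3636  0.1821  0.2201  -0.0484  -0.1259


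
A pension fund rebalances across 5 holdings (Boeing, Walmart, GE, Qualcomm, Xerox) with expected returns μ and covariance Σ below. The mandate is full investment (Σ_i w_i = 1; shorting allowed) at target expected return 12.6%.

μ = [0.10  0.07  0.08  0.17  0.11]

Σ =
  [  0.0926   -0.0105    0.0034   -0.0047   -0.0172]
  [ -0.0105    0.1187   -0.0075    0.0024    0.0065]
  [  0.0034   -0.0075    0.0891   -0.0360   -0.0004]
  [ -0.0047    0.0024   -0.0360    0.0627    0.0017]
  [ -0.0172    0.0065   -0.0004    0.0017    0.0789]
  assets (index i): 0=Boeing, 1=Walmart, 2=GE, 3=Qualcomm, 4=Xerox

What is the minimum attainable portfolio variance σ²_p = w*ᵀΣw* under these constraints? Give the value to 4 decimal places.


u=Σ⁻¹μ = [1.5791  0.7217  2.6304  4.2689  1.6003]
v=Σ⁻¹𝟙 = [15.2920  9.8614  23.6059  29.8736  14.6715]
a=μᵀu=1.320607  b=𝟙ᵀu=10.800354  c=𝟙ᵀv=93.304452  D=ac−b²=6.570876
λ₁=(c·0.126−b)/D = (93.304452·0.126−10.800354)/6.570876 = 0.145492
λ₂=(a−b·0.126)/D = (1.320607−10.800354·0.126)/6.570876 = -0.006124
w* = 0.145492·u + -0.006124·v:
  w_0 = 0.145492·1.5791 + -0.006124·15.2920 = 0.1361  (Boeing)
  w_1 = 0.145492·0.7217 + -0.006124·9.8614 = 0.0446  (Walmart)
  w_2 = 0.145492·2.6304 + -0.006124·23.6059 = 0.2381  (GE)
  w_3 = 0.145492·4.2689 + -0.006124·29.8736 = 0.4382  (Qualcomm)
  w_4 = 0.145492·1.6003 + -0.006124·14.6715 = 0.1430  (Xerox)
Σw_i=1.0000  μᵀw=0.1260
σ²=wᵀΣw=λ₁·μ_p+λ₂ = 0.145492·0.126 + -0.006124 = 0.012208 ≈ 0.0122

0.0122


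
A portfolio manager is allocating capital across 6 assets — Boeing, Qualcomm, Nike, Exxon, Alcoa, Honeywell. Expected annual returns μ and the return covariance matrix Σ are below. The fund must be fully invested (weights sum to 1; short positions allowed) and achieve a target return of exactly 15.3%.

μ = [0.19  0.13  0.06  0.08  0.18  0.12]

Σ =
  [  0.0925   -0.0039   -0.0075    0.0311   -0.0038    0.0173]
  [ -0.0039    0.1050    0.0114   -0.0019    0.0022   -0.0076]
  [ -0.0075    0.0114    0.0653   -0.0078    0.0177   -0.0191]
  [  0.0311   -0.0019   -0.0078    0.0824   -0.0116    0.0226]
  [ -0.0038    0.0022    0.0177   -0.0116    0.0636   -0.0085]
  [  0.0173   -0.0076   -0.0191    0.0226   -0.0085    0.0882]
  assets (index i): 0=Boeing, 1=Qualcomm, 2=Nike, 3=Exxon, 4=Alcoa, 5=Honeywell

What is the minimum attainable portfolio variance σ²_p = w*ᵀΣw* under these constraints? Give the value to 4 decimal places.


0.0180

g=Σ⁻¹μ = [1.8859  1.2943  0.5548  0.3758  3.0014  1.4153]
h=Σ⁻¹𝟙 = [7.4137  8.9178  15.4796  9.5582  15.0310  13.0037]
a=μᵀg=1.300001  b=𝟙ᵀg=8.527371  c=𝟙ᵀh=69.403947  D=ac−b²=17.509106
λ₁=(c·0.153−b)/D = (69.403947·0.153−8.527371)/17.509106 = 0.119448
λ₂=(a−b·0.153)/D = (1.300001−8.527371·0.153)/17.509106 = -0.000268
w* = 0.119448·g + -0.000268·h:
  w_0 = 0.119448·1.8859 + -0.000268·7.4137 = 0.2233  (Boeing)
  w_1 = 0.119448·1.2943 + -0.000268·8.9178 = 0.1522  (Qualcomm)
  w_2 = 0.119448·0.5548 + -0.000268·15.4796 = 0.0621  (Nike)
  w_3 = 0.119448·0.3758 + -0.000268·9.5582 = 0.0423  (Exxon)
  w_4 = 0.119448·3.0014 + -0.000268·15.0310 = 0.3545  (Alcoa)
  w_5 = 0.119448·1.4153 + -0.000268·13.0037 = 0.1656  (Honeywell)
Σw_i=1.0000  μᵀw=0.1530
σ²=wᵀΣw=λ₁·μ_p+λ₂ = 0.119448·0.153 + -0.000268 = 0.018008 ≈ 0.0180


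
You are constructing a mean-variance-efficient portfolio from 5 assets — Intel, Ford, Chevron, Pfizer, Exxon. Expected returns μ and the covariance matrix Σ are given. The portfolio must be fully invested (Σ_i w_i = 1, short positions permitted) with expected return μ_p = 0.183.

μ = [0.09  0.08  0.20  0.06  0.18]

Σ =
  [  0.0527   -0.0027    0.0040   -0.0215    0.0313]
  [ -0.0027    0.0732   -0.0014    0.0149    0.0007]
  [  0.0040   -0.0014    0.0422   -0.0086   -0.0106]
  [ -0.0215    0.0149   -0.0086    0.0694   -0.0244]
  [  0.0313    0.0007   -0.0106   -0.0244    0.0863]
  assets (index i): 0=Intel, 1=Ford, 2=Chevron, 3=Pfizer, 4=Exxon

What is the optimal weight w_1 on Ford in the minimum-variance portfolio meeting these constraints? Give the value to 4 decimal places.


p=Σ⁻¹μ = [0.3367  0.6112  6.1922  2.8437  3.5233]
q=Σ⁻¹𝟙 = [18.5453  9.0921  32.1416  28.0444  16.6646]
a=μᵀp=2.122449  b=𝟙ᵀp=13.507052  c=𝟙ᵀq=104.488006  D=ac−b²=39.330031
λ₁=(c·0.183−b)/D = (104.488006·0.183−13.507052)/39.330031 = 0.142747
λ₂=(a−b·0.183)/D = (2.122449−13.507052·0.183)/39.330031 = -0.008882
w* = 0.142747·p + -0.008882·q:
  w_0 = 0.142747·0.3367 + -0.008882·18.5453 = -0.1167  (Intel)
  w_1 = 0.142747·0.6112 + -0.008882·9.0921 = 0.0065  (Ford)
  w_2 = 0.142747·6.1922 + -0.008882·32.1416 = 0.5984  (Chevron)
  w_3 = 0.142747·2.8437 + -0.008882·28.0444 = 0.1568  (Pfizer)
  w_4 = 0.142747·3.5233 + -0.008882·16.6646 = 0.3549  (Exxon)
Σw_i=1.0000  μᵀw=0.1830
σ²=wᵀΣw=λ₁·μ_p+λ₂ = 0.142747·0.183 + -0.008882 = 0.017240 ≈ 0.0172

0.0065


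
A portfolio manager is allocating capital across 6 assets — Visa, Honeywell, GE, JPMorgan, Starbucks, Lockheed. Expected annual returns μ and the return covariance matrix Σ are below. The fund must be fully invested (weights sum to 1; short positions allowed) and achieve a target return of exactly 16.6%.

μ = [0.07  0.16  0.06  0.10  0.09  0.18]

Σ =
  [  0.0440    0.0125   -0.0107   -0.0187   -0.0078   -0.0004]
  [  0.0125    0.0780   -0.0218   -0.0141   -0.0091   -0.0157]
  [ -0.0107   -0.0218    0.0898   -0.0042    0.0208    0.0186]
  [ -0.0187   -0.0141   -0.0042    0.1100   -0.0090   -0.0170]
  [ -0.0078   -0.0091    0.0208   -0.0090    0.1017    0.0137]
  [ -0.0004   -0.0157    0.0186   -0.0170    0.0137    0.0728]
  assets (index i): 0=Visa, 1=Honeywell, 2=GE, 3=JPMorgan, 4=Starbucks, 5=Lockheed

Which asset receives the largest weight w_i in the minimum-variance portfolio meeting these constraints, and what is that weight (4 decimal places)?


Lockheed (0.4874)

g=Σ⁻¹μ = [2.0734  3.1509  0.8951  2.2831  0.9006  3.2984]
h=Σ⁻¹𝟙 = [31.5540  20.4914  14.7838  21.2188  10.5811  17.5153]
a=μᵀg=1.606048  b=𝟙ᵀg=12.601367  c=𝟙ᵀh=116.144421  D=ac−b²=27.739120
λ₁=(c·0.166−b)/D = (116.144421·0.166−12.601367)/27.739120 = 0.240765
λ₂=(a−b·0.166)/D = (1.606048−12.601367·0.166)/27.739120 = -0.017512
w* = 0.240765·g + -0.017512·h:
  w_0 = 0.240765·2.0734 + -0.017512·31.5540 = -0.0534  (Visa)
  w_1 = 0.240765·3.1509 + -0.017512·20.4914 = 0.3998  (Honeywell)
  w_2 = 0.240765·0.8951 + -0.017512·14.7838 = -0.0434  (GE)
  w_3 = 0.240765·2.2831 + -0.017512·21.2188 = 0.1781  (JPMorgan)
  w_4 = 0.240765·0.9006 + -0.017512·10.5811 = 0.0315  (Starbucks)
  w_5 = 0.240765·3.2984 + -0.017512·17.5153 = 0.4874  (Lockheed)
Σw_i=1.0000  μᵀw=0.1660
σ²=wᵀΣw=λ₁·μ_p+λ₂ = 0.240765·0.166 + -0.017512 = 0.022455 ≈ 0.0225


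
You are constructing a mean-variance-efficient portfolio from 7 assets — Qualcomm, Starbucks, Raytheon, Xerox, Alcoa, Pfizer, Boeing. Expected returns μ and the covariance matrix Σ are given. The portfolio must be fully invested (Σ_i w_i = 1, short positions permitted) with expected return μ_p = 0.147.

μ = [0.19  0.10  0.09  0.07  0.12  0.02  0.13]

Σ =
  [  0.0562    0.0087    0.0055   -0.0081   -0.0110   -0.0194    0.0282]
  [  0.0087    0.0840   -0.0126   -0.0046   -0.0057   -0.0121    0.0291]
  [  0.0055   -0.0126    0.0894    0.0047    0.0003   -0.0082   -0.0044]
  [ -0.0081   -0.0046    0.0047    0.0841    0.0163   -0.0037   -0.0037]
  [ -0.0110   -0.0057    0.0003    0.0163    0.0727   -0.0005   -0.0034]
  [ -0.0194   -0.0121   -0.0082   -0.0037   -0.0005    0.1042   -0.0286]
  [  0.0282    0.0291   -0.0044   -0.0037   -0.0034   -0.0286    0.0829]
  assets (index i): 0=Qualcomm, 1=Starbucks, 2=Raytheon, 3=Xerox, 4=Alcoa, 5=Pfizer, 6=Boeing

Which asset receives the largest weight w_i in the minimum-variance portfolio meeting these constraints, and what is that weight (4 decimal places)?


x=Σ⁻¹μ = [3.8567  1.1596  1.0225  0.8701  2.1571  1.2977  0.4784]
y=Σ⁻¹𝟙 = [21.5822  13.1616  13.1908  12.1005  15.8163  19.0358  8.5572]
a=μᵀx=1.348664  b=𝟙ᵀx=10.842088  c=𝟙ᵀy=103.444366  D=ac−b²=21.960840
λ₁=(c·0.147−b)/D = (103.444366·0.147−10.842088)/21.960840 = 0.198728
λ₂=(a−b·0.147)/D = (1.348664−10.842088·0.147)/21.960840 = -0.011162
w* = 0.198728·x + -0.011162·y:
  w_0 = 0.198728·3.8567 + -0.011162·21.5822 = 0.5255  (Qualcomm)
  w_1 = 0.198728·1.1596 + -0.011162·13.1616 = 0.0835  (Starbucks)
  w_2 = 0.198728·1.0225 + -0.011162·13.1908 = 0.0560  (Raytheon)
  w_3 = 0.198728·0.8701 + -0.011162·12.1005 = 0.0379  (Xerox)
  w_4 = 0.198728·2.1571 + -0.011162·15.8163 = 0.2521  (Alcoa)
  w_5 = 0.198728·1.2977 + -0.011162·19.0358 = 0.0454  (Pfizer)
  w_6 = 0.198728·0.4784 + -0.011162·8.5572 = -0.0004  (Boeing)
Σw_i=1.0000  μᵀw=0.1470
σ²=wᵀΣw=λ₁·μ_p+λ₂ = 0.198728·0.147 + -0.011162 = 0.018051 ≈ 0.0181

Qualcomm (0.5255)


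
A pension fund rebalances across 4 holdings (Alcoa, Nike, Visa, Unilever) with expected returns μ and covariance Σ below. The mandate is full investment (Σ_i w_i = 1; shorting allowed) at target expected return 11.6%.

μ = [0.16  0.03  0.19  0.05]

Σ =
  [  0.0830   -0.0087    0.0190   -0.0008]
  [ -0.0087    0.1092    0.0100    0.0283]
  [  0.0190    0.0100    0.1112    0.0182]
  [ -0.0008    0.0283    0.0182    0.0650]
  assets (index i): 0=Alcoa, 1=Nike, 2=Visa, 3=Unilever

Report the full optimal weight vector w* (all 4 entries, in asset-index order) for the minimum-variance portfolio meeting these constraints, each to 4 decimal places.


0.3762  0.1590  0.1985  0.2662

x=Σ⁻¹μ = [1.6407  0.1973  1.3576  0.3234]
y=Σ⁻¹𝟙 = [11.8327  6.7515  4.5098  11.3280]
a=μᵀx=0.542553  b=𝟙ᵀx=3.519045  c=𝟙ᵀy=34.422027  D=ac−b²=6.292100
λ₁=(c·0.116−b)/D = (34.422027·0.116−3.519045)/6.292100 = 0.075318
λ₂=(a−b·0.116)/D = (0.542553−3.519045·0.116)/6.292100 = 0.021351
w* = 0.075318·x + 0.021351·y:
  w_0 = 0.075318·1.6407 + 0.021351·11.8327 = 0.3762  (Alcoa)
  w_1 = 0.075318·0.1973 + 0.021351·6.7515 = 0.1590  (Nike)
  w_2 = 0.075318·1.3576 + 0.021351·4.5098 = 0.1985  (Visa)
  w_3 = 0.075318·0.3234 + 0.021351·11.3280 = 0.2662  (Unilever)
Σw_i=1.0000  μᵀw=0.1160
σ²=wᵀΣw=λ₁·μ_p+λ₂ = 0.075318·0.116 + 0.021351 = 0.030088 ≈ 0.0301


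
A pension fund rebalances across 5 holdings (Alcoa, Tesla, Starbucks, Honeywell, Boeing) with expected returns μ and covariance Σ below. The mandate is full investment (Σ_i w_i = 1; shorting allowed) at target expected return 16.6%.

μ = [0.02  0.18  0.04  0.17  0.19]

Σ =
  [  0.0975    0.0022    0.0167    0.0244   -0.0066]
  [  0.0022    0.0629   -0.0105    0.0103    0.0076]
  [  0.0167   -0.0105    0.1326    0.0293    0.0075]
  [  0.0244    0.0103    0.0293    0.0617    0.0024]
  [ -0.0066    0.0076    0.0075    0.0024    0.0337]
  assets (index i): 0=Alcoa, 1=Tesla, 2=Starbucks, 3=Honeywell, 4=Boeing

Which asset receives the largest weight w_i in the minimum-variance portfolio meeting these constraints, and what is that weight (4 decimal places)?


p=Σ⁻¹μ = [-0.0354  1.7747  -0.3871  2.4568  5.1420]
q=Σ⁻¹𝟙 = [9.2481  11.7008  4.0752  7.5960  27.3981]
a=μᵀp=1.697892  b=𝟙ᵀp=8.951069  c=𝟙ᵀq=60.018146  D=ac−b²=21.782685
λ₁=(c·0.166−b)/D = (60.018146·0.166−8.951069)/21.782685 = 0.046456
λ₂=(a−b·0.166)/D = (1.697892−8.951069·0.166)/21.782685 = 0.009733
w* = 0.046456·p + 0.009733·q:
  w_0 = 0.046456·-0.0354 + 0.009733·9.2481 = 0.0884  (Alcoa)
  w_1 = 0.046456·1.7747 + 0.009733·11.7008 = 0.1963  (Tesla)
  w_2 = 0.046456·-0.3871 + 0.009733·4.0752 = 0.0217  (Starbucks)
  w_3 = 0.046456·2.4568 + 0.009733·7.5960 = 0.1881  (Honeywell)
  w_4 = 0.046456·5.1420 + 0.009733·27.3981 = 0.5055  (Boeing)
Σw_i=1.0000  μᵀw=0.1660
σ²=wᵀΣw=λ₁·μ_p+λ₂ = 0.046456·0.166 + 0.009733 = 0.017445 ≈ 0.0174

Boeing (0.5055)


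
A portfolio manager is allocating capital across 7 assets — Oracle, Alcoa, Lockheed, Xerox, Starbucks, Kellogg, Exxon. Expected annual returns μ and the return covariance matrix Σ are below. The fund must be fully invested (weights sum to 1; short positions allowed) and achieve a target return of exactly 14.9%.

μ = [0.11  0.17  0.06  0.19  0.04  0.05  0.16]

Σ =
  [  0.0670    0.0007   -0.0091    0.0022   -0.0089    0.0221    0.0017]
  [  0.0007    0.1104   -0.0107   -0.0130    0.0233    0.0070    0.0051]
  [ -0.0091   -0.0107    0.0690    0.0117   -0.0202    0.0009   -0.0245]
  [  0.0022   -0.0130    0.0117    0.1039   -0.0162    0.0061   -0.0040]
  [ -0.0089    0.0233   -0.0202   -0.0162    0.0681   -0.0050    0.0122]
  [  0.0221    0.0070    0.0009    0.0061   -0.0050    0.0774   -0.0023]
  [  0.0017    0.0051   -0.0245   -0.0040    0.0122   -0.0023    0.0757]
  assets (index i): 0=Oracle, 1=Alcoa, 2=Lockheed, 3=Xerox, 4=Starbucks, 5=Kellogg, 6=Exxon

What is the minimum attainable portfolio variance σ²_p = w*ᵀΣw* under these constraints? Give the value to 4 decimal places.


x=Σ⁻¹μ = [1.9594  1.6688  2.2616  1.9955  0.9370  -0.1090  2.6403]
y=Σ⁻¹𝟙 = [18.5375  6.7724  29.6380  10.6406  23.2925  7.8998  18.9781]
a=μᵀx=1.468539  b=𝟙ᵀx=11.353610  c=𝟙ᵀy=115.758862  D=ac−b²=41.091934
λ₁=(c·0.149−b)/D = (115.758862·0.149−11.353610)/41.091934 = 0.143446
λ₂=(a−b·0.149)/D = (1.468539−11.353610·0.149)/41.091934 = -0.005430
w* = 0.143446·x + -0.005430·y:
  w_0 = 0.143446·1.9594 + -0.005430·18.5375 = 0.1804  (Oracle)
  w_1 = 0.143446·1.6688 + -0.005430·6.7724 = 0.2026  (Alcoa)
  w_2 = 0.143446·2.2616 + -0.005430·29.6380 = 0.1635  (Lockheed)
  w_3 = 0.143446·1.9955 + -0.005430·10.6406 = 0.2285  (Xerox)
  w_4 = 0.143446·0.9370 + -0.005430·23.2925 = 0.0079  (Starbucks)
  w_5 = 0.143446·-0.1090 + -0.005430·7.8998 = -0.0585  (Kellogg)
  w_6 = 0.143446·2.6403 + -0.005430·18.9781 = 0.2757  (Exxon)
Σw_i=1.0000  μᵀw=0.1490
σ²=wᵀΣw=λ₁·μ_p+λ₂ = 0.143446·0.149 + -0.005430 = 0.015943 ≈ 0.0159

0.0159


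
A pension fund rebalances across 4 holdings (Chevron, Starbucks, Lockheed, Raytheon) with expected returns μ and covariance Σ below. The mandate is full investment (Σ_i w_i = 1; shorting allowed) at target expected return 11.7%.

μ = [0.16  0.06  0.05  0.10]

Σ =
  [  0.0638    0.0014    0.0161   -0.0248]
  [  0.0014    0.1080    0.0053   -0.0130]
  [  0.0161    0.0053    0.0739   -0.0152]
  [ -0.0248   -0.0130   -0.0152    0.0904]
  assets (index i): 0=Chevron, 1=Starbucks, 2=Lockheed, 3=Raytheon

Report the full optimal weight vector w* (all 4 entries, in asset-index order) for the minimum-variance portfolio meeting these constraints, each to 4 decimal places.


u=Σ⁻¹μ = [3.2416  0.7564  0.3614  2.1650]
v=Σ⁻¹𝟙 = [20.1463  10.8209  12.5321  20.2521]
a=μᵀu=0.798617  b=𝟙ᵀu=6.524477  c=𝟙ᵀv=63.751393  D=ac−b²=8.344134
λ₁=(c·0.117−b)/D = (63.751393·0.117−6.524477)/8.344134 = 0.111987
λ₂=(a−b·0.117)/D = (0.798617−6.524477·0.117)/8.344134 = 0.004225
w* = 0.111987·u + 0.004225·v:
  w_0 = 0.111987·3.2416 + 0.004225·20.1463 = 0.4481  (Chevron)
  w_1 = 0.111987·0.7564 + 0.004225·10.8209 = 0.1304  (Starbucks)
  w_2 = 0.111987·0.3614 + 0.004225·12.5321 = 0.0934  (Lockheed)
  w_3 = 0.111987·2.1650 + 0.004225·20.2521 = 0.3280  (Raytheon)
Σw_i=1.0000  μᵀw=0.1170
σ²=wᵀΣw=λ₁·μ_p+λ₂ = 0.111987·0.117 + 0.004225 = 0.017327 ≈ 0.0173

0.4481  0.1304  0.0934  0.3280


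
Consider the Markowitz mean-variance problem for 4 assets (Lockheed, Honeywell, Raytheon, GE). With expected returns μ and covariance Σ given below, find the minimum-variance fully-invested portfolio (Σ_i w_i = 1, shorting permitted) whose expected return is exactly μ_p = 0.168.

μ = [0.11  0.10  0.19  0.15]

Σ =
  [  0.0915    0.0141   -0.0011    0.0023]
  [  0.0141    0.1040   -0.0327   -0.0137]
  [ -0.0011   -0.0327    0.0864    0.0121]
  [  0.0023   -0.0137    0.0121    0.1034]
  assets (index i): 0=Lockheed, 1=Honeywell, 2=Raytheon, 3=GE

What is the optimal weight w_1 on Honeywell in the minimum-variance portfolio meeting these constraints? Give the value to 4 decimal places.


g=Σ⁻¹μ = [0.9118  1.8754  2.7301  1.3594]
h=Σ⁻¹𝟙 = [8.6128  14.7109  15.9116  9.5667]
a=μᵀg=1.010468  b=𝟙ᵀg=6.876716  c=𝟙ᵀh=48.802070  D=ac−b²=2.023692
λ₁=(c·0.168−b)/D = (48.802070·0.168−6.876716)/2.023692 = 0.653277
λ₂=(a−b·0.168)/D = (1.010468−6.876716·0.168)/2.023692 = -0.071563
w* = 0.653277·g + -0.071563·h:
  w_0 = 0.653277·0.9118 + -0.071563·8.6128 = -0.0207  (Lockheed)
  w_1 = 0.653277·1.8754 + -0.071563·14.7109 = 0.1724  (Honeywell)
  w_2 = 0.653277·2.7301 + -0.071563·15.9116 = 0.6448  (Raytheon)
  w_3 = 0.653277·1.3594 + -0.071563·9.5667 = 0.2034  (GE)
Σw_i=1.0000  μᵀw=0.1680
σ²=wᵀΣw=λ₁·μ_p+λ₂ = 0.653277·0.168 + -0.071563 = 0.038188 ≈ 0.0382

0.1724


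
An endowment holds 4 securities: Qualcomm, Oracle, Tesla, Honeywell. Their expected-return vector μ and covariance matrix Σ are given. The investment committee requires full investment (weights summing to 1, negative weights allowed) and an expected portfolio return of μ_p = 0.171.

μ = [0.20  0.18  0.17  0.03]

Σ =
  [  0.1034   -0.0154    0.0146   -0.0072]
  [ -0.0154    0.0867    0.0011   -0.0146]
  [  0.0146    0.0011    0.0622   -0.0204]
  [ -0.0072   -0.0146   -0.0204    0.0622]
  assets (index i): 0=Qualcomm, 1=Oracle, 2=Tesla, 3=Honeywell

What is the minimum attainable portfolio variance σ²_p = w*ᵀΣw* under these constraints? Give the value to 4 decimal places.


0.0219

p=Σ⁻¹μ = [2.0980  2.8080  2.9638  2.3563]
q=Σ⁻¹𝟙 = [11.1952  18.1287  22.6597  29.0602]
a=μᵀp=1.499582  b=𝟙ᵀp=10.226169  c=𝟙ᵀq=81.043833  D=ac−b²=16.957372
λ₁=(c·0.171−b)/D = (81.043833·0.171−10.226169)/16.957372 = 0.214203
λ₂=(a−b·0.171)/D = (1.499582−10.226169·0.171)/16.957372 = -0.014689
w* = 0.214203·p + -0.014689·q:
  w_0 = 0.214203·2.0980 + -0.014689·11.1952 = 0.2850  (Qualcomm)
  w_1 = 0.214203·2.8080 + -0.014689·18.1287 = 0.3352  (Oracle)
  w_2 = 0.214203·2.9638 + -0.014689·22.6597 = 0.3020  (Tesla)
  w_3 = 0.214203·2.3563 + -0.014689·29.0602 = 0.0779  (Honeywell)
Σw_i=1.0000  μᵀw=0.1710
σ²=wᵀΣw=λ₁·μ_p+λ₂ = 0.214203·0.171 + -0.014689 = 0.021939 ≈ 0.0219


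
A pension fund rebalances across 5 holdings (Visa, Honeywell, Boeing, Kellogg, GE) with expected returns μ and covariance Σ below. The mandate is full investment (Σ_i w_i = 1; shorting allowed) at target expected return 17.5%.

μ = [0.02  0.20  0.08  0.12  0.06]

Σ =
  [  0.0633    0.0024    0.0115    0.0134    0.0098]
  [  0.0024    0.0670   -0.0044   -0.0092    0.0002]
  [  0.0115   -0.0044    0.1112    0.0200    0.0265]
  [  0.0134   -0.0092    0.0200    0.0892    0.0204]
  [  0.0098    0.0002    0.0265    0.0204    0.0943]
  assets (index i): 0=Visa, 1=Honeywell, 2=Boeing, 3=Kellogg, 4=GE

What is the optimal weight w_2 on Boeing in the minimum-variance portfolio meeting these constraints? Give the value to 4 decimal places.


u=Σ⁻¹μ = [-0.2631  3.2444  0.5559  1.5574  0.1636]
v=Σ⁻¹𝟙 = [11.4585  16.0300  5.4774  8.5442  5.9920]
a=μᵀu=0.884785  b=𝟙ᵀu=5.258188  c=𝟙ᵀv=47.502141  D=ac−b²=14.380647
λ₁=(c·0.175−b)/D = (47.502141·0.175−5.258188)/14.380647 = 0.212416
λ₂=(a−b·0.175)/D = (0.884785−5.258188·0.175)/14.380647 = -0.002461
w* = 0.212416·u + -0.002461·v:
  w_0 = 0.212416·-0.2631 + -0.002461·11.4585 = -0.0841  (Visa)
  w_1 = 0.212416·3.2444 + -0.002461·16.0300 = 0.6497  (Honeywell)
  w_2 = 0.212416·0.5559 + -0.002461·5.4774 = 0.1046  (Boeing)
  w_3 = 0.212416·1.5574 + -0.002461·8.5442 = 0.3098  (Kellogg)
  w_4 = 0.212416·0.1636 + -0.002461·5.9920 = 0.0200  (GE)
Σw_i=1.0000  μᵀw=0.1750
σ²=wᵀΣw=λ₁·μ_p+λ₂ = 0.212416·0.175 + -0.002461 = 0.034711 ≈ 0.0347

0.1046


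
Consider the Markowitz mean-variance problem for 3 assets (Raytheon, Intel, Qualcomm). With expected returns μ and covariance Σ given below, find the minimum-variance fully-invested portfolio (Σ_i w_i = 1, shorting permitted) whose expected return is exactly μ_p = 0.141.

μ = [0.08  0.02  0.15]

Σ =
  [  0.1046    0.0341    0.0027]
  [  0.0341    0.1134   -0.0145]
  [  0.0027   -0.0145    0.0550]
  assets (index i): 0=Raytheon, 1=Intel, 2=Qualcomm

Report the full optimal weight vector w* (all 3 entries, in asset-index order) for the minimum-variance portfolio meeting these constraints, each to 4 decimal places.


p=Σ⁻¹μ = [0.5751  0.3607  2.7941]
q=Σ⁻¹𝟙 = [5.8824  9.6631  20.4406]
a=μᵀp=0.472343  b=𝟙ᵀp=3.729944  c=𝟙ᵀq=35.986119  D=ac−b²=3.085301
λ₁=(c·0.141−b)/D = (35.986119·0.141−3.729944)/3.085301 = 0.435646
λ₂=(a−b·0.141)/D = (0.472343−3.729944·0.141)/3.085301 = -0.017366
w* = 0.435646·p + -0.017366·q:
  w_0 = 0.435646·0.5751 + -0.017366·5.8824 = 0.1484  (Raytheon)
  w_1 = 0.435646·0.3607 + -0.017366·9.6631 = -0.0107  (Intel)
  w_2 = 0.435646·2.7941 + -0.017366·20.4406 = 0.8623  (Qualcomm)
Σw_i=1.0000  μᵀw=0.1410
σ²=wᵀΣw=λ₁·μ_p+λ₂ = 0.435646·0.141 + -0.017366 = 0.044060 ≈ 0.0441

0.1484  -0.0107  0.8623


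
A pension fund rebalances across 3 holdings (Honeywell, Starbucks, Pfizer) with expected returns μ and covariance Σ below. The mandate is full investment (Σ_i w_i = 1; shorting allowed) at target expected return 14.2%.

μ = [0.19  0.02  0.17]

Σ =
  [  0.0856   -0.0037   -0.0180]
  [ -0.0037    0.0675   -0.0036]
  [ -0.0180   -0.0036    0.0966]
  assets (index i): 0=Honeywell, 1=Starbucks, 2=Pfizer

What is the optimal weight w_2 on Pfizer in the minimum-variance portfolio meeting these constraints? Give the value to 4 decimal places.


x=Σ⁻¹μ = [2.7255  0.5678  2.2888]
y=Σ⁻¹𝟙 = [15.2952  16.3899  13.8128]
a=μᵀx=0.918297  b=𝟙ᵀx=5.582074  c=𝟙ᵀy=45.497971  D=ac−b²=10.621114
λ₁=(c·0.142−b)/D = (45.497971·0.142−5.582074)/10.621114 = 0.082726
λ₂=(a−b·0.142)/D = (0.918297−5.582074·0.142)/10.621114 = 0.011830
w* = 0.082726·x + 0.011830·y:
  w_0 = 0.082726·2.7255 + 0.011830·15.2952 = 0.4064  (Honeywell)
  w_1 = 0.082726·0.5678 + 0.011830·16.3899 = 0.2409  (Starbucks)
  w_2 = 0.082726·2.2888 + 0.011830·13.8128 = 0.3527  (Pfizer)
Σw_i=1.0000  μᵀw=0.1420
σ²=wᵀΣw=λ₁·μ_p+λ₂ = 0.082726·0.142 + 0.011830 = 0.023577 ≈ 0.0236

0.3527
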